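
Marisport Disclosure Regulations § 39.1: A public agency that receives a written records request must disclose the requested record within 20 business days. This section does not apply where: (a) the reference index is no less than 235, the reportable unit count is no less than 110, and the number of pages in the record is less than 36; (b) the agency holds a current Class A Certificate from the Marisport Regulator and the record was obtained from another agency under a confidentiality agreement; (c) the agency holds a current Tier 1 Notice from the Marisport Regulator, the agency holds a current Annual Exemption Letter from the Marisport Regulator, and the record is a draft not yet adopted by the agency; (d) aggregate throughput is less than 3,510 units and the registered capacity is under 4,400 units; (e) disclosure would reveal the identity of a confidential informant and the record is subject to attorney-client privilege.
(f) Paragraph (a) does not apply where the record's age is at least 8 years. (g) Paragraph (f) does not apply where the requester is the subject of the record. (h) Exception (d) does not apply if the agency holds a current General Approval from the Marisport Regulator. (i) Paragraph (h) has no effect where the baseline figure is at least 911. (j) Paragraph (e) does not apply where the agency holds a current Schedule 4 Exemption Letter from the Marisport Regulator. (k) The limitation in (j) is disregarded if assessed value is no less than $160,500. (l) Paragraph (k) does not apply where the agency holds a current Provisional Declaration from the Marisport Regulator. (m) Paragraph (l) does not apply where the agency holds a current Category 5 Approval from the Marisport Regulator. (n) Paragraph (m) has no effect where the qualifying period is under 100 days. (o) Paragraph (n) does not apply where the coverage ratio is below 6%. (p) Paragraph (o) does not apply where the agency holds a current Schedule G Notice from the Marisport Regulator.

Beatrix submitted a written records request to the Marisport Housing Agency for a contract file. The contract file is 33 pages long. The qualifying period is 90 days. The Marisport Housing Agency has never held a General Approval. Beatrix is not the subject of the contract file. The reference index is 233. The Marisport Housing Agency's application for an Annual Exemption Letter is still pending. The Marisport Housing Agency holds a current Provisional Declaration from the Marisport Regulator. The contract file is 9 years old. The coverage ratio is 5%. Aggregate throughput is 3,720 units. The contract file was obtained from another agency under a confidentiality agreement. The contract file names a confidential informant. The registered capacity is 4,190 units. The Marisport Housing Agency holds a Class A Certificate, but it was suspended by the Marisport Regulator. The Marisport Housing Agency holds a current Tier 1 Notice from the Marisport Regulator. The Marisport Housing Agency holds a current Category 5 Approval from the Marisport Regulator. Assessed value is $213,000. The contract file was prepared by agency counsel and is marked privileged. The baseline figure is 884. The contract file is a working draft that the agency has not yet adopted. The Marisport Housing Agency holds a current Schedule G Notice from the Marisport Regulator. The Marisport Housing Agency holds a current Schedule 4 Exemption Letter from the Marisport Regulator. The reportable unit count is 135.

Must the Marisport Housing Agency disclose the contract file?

Yes — the Marisport Housing Agency must disclose the contract file.

Exception (a) requires that the reference index is no less than 235; but the reference index is 233, short of 235, so (a) is unavailable.
Exception (b) does not apply: the Class A Certificate is not current.
Exception (c) requires that the agency holds a current Annual Exemption Letter from the Marisport Regulator; but no current Annual Exemption Letter is held, so (c) is unavailable.
Exception (d) requires that aggregate throughput is less than 3,510 units; but aggregate throughput is 3,720 units, not less than 3,510 units, so (d) is unavailable.
Exception (e)'s conditions are all satisfied: the contract file names a confidential informant; the contract file is privileged. Turning to paragraphs (j)–(p): (j) is engaged — a current Schedule 4 Exemption Letter is held. (k) applies (assessed value is $213,000, meeting the $160,500 threshold), but is displaced by (l): (l) operates — a current Provisional Declaration is held. (m) is triggered (a current Category 5 Approval is held), but is itself disapplied by (n): (n) operates against (m): the qualifying period is 90 days, under the 100 days limit. (o) would limit (n) — the coverage ratio is 5%, below the 6% limit — but (p) sets (o) aside: (p) operates against (o): a current Schedule G Notice is held. (e) is therefore removed.
No exception displaces § 39.1.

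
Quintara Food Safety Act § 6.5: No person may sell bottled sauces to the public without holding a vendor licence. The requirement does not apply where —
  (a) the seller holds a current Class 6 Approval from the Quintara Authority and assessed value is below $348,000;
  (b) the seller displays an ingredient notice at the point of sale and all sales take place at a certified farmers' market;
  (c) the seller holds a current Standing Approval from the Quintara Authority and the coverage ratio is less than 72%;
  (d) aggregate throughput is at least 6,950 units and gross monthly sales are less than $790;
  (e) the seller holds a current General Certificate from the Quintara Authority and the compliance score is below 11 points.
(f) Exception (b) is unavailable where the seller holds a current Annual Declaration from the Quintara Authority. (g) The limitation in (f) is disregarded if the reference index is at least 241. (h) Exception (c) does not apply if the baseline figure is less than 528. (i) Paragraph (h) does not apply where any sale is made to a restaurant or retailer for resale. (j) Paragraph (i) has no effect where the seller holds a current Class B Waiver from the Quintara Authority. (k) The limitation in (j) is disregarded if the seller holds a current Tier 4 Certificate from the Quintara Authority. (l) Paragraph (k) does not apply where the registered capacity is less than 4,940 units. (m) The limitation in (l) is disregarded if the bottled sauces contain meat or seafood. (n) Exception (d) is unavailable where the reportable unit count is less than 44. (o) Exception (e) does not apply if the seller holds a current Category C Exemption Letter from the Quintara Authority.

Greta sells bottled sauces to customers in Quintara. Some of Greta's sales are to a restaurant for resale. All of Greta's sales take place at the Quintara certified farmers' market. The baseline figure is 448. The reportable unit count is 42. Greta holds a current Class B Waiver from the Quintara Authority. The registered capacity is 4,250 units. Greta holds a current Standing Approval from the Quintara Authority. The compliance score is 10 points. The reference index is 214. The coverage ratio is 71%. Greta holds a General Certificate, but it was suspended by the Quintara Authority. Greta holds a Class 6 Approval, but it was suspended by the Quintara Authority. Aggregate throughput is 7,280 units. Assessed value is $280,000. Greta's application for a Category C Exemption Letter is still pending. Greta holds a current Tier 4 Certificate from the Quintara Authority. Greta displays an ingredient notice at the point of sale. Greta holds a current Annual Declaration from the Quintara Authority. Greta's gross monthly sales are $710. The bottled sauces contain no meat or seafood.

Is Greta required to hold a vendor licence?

Exception (a) fails — there is no Class 6 Approval in force.
Exception (b) is satisfied on its face — an ingredient notice is displayed; all sales are at a certified farmers' market. Turning to paragraphs (f)–(g): (f) operates against (b): a current Annual Declaration is held. (g), which would lift (f), does not operate here — the reference index is 214, short of 241. (b) is therefore removed.
All of (c)'s requirements are met (a current Standing Approval is held; the coverage ratio is 71%, less than the 72% limit). However, paragraphs (h)–(m) must be considered: (h) operates against (c): the baseline figure is 448, less than the 528 limit. (i) is engaged (some sales are to a restaurant for resale), but is set aside by (j): (j) operates against (i): a current Class B Waiver is held. (k) would limit (j) — a current Tier 4 Certificate is held — but (l) sets (k) aside: (l) is engaged — the registered capacity is 4,250 units, less than the 4,940 units limit. (m) is not engaged (the bottled sauces contain no meat or seafood), so (l) stands. So (c) is unavailable.
Exception (d): aggregate throughput is 7,280 units, meeting the 6,950 units threshold; gross monthly sales are $710, less than the $790 limit — every condition holds. But: (n) operates against (d): the reportable unit count is 42, less than the 44 limit. (d) is therefore removed.
Exception (e) requires that the seller holds a current General Certificate from the Quintara Authority; but there is no General Certificate in force, so (e) is unavailable.
No exception displaces § 6.5.

Yes — Greta must hold a vendor licence.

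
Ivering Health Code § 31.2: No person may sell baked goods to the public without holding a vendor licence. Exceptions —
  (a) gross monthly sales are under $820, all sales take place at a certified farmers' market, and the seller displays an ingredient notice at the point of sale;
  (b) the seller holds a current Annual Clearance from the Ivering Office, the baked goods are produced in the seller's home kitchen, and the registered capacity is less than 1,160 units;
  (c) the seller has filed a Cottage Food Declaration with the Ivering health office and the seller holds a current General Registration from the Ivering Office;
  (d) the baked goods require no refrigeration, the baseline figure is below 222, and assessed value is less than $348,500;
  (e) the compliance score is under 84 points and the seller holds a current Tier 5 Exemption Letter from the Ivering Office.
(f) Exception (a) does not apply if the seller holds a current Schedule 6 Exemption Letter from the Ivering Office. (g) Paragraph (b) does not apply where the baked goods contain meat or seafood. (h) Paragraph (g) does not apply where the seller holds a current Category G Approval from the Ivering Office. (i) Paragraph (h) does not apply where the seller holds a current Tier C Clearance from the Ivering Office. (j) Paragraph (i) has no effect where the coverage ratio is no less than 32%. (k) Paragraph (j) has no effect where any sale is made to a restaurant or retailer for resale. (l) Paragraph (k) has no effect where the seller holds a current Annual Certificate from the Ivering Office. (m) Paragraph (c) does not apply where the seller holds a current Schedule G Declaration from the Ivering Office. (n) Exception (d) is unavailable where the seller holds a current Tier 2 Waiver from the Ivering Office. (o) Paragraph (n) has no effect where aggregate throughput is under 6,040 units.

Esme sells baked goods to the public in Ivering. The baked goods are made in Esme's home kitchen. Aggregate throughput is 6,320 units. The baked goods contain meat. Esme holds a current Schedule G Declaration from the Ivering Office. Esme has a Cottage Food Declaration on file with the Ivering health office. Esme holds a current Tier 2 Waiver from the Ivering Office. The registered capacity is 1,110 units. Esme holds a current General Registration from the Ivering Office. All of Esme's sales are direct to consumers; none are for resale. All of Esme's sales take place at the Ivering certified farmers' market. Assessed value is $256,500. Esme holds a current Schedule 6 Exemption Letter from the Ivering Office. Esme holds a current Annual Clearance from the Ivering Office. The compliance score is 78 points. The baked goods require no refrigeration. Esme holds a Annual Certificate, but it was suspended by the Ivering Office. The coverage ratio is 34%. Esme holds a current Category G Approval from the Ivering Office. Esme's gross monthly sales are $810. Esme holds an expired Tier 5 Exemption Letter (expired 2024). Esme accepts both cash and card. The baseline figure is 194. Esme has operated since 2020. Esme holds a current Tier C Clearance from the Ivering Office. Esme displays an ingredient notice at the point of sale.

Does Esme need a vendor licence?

No — exception (b) applies; Esme is not required to hold a vendor licence.

Exception (a)'s conditions are all satisfied: gross monthly sales are $810, under the $820 limit; all sales are at a certified farmers' market; an ingredient notice is displayed. However, paragraph (f) must be considered: (f) operates against (a): a current Schedule 6 Exemption Letter is held. Exception (a) does not apply.
Exception (b) is satisfied on its face — a current Annual Clearance is held; the baked goods are home-kitchen produced; the registered capacity is 1,110 units, less than the 1,160 units limit. Under paragraphs (g)–(l): (g) operates (the baked goods contain meat), but is set aside by (h): (h) applies — a current Category G Approval is held. (i) is engaged (a current Tier C Clearance is held), but is displaced by (j): (j) operates against (i): the coverage ratio is 34%, meeting the 32% threshold. (k) does not operate here (no sales are for resale), so (j) stands. So (b) applies.
All of (c)'s requirements are met (a Cottage Food Declaration is on file; a current General Registration is held). But: (m) applies — a current Schedule G Declaration is held. So (c) is unavailable.
Exception (d)'s conditions are all satisfied: the baked goods are shelf-stable; the baseline figure is 194, below the 222 limit; assessed value is $256,500, less than the $348,500 limit. However, paragraphs (n)–(o) must be considered: (n) is triggered — a current Tier 2 Waiver is held. (o), which would lift (n), does not operate here — aggregate throughput is 6,320 units, not under 6,040 units. (d) is therefore removed.
Exception (e) does not apply: the Tier 5 Exemption Letter is not current.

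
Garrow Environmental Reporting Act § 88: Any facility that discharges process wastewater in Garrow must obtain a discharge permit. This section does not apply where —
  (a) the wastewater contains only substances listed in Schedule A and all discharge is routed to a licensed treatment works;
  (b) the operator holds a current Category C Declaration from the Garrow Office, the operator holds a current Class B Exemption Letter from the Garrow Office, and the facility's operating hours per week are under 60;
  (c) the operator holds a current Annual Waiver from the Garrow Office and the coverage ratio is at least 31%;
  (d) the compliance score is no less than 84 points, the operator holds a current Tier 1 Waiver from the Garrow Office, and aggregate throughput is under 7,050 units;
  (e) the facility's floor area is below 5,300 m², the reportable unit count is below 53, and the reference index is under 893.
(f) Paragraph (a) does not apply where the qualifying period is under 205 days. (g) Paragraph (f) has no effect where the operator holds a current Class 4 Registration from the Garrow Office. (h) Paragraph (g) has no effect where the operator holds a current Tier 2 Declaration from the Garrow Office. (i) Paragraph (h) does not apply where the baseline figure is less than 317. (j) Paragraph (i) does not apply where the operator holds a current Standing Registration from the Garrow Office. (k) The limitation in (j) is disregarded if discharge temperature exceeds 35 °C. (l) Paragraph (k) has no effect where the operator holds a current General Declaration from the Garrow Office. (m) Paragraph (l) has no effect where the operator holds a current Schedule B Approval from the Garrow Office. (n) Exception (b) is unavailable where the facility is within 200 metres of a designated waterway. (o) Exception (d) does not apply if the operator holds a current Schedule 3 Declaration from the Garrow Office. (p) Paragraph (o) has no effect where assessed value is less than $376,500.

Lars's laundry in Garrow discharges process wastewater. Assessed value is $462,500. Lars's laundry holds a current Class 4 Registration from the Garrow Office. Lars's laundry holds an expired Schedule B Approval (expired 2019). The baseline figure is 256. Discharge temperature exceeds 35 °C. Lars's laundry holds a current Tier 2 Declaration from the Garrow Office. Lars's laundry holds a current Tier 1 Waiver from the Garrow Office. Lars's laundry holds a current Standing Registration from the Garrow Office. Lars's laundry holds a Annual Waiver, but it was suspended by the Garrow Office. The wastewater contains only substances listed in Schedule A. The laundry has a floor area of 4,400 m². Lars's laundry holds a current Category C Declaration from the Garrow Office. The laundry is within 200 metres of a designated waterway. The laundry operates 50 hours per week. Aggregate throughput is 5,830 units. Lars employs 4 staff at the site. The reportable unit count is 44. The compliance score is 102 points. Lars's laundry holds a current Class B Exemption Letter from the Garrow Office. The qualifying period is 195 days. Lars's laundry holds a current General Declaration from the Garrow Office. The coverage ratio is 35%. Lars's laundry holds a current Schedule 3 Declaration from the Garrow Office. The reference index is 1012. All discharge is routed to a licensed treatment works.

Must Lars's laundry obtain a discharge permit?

Yes — Lars's laundry must obtain a discharge permit.

Exception (a)'s conditions are all satisfied: the wastewater is Schedule-A-only; discharge is routed to a licensed treatment works. But applying paragraphs (f)–(m): (f) operates against (a): the qualifying period is 195 days, under the 205 days limit. (g) operates (a current Class 4 Registration is held), but is set aside by (h): (h) operates against (g): a current Tier 2 Declaration is held. (i) would limit (h) — the baseline figure is 256, less than the 317 limit — but (j) sets (i) aside: (j) operates against (i): a current Standing Registration is held. (k) would limit (j) — discharge temperature exceeds 35 °C — but (l) sets (k) aside: (l) is engaged — a current General Declaration is held. (m) is not triggered (there is no Schedule B Approval in force), so (l) stands. So (a) is unavailable.
All of (b)'s requirements are met (a current Category C Declaration is held; a current Class B Exemption Letter is held; the facility's operating hours per week are 50, under the 60 limit). But: (n) operates against (b): the laundry is within 200 m of a designated waterway. (b) is therefore removed.
Exception (c) fails — no current Annual Waiver is held.
Exception (d) is satisfied on its face — the compliance score is 102 points, meeting the 84 points threshold; a current Tier 1 Waiver is held; aggregate throughput is 5,830 units, under the 7,050 units limit. Turning to paragraphs (o)–(p): (o) operates against (d): a current Schedule 3 Declaration is held. (p), which would lift (o), is inapplicable — assessed value is $462,500, not less than $376,500. (d) is therefore removed.
Exception (e) does not apply: the reference index is 1,012, not under 893.
No exception displaces § 88.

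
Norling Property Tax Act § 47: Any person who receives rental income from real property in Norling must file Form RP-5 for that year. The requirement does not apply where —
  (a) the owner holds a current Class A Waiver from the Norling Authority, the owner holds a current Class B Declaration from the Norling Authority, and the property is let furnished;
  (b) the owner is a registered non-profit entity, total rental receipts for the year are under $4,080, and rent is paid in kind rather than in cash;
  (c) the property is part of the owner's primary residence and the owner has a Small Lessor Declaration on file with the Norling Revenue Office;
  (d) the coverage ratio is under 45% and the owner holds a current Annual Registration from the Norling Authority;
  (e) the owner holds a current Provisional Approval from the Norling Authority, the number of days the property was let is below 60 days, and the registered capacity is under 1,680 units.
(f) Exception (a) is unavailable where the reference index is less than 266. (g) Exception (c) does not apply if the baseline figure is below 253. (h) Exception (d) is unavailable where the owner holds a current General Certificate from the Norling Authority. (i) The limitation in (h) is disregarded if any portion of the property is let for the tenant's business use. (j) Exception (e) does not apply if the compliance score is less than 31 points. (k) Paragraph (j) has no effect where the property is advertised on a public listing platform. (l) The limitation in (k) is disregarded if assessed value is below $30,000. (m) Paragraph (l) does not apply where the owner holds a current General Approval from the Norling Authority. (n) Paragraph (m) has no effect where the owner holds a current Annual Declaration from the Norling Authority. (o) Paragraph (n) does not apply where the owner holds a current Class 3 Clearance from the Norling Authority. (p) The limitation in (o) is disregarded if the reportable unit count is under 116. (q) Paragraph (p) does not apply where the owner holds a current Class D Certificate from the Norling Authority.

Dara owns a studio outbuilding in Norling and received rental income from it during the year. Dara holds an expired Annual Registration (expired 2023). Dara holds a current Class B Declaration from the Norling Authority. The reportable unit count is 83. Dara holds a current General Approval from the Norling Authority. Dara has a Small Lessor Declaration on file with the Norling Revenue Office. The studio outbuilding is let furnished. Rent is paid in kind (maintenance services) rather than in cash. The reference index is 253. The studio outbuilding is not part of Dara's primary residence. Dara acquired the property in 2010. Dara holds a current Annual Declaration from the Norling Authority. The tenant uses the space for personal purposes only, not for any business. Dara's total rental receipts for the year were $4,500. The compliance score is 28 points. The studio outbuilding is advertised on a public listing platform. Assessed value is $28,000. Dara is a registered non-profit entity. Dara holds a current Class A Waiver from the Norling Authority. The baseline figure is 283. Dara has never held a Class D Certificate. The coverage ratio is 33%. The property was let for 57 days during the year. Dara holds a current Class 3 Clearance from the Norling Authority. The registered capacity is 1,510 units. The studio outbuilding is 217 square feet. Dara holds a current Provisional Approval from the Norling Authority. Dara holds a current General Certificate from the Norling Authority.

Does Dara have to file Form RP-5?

Yes — Dara must file Form RP-5.

Exception (a): a current Class A Waiver is held; a current Class B Declaration is held; the property is let furnished — every condition holds. However, paragraph (f) must be considered: (f) is triggered — the reference index is 253, less than the 266 limit. (a) is therefore removed.
Exception (b) fails — total rental receipts for the year are $4,500, not under $4,080.
Exception (c) requires that the property is part of the owner's primary residence; but the studio outbuilding is not part of the primary residence, so (c) is unavailable.
Exception (d) requires that the owner holds a current Annual Registration from the Norling Authority; but no current Annual Registration is held, so (d) is unavailable.
Exception (e)'s conditions are all satisfied: a current Provisional Approval is held; the number of days the property was let is 57 days, below the 60 days limit; the registered capacity is 1,510 units, under the 1,680 units limit. But applying paragraphs (j)–(q): (j) operates against (e): the compliance score is 28 points, less than the 31 points limit. (k) is triggered (the property is publicly advertised), but yields to (l): (l) operates against (k): assessed value is $28,000, below the $30,000 limit. (m) would limit (l) — a current General Approval is held — but (n) sets (m) aside: (n) is engaged — a current Annual Declaration is held. (o) would limit (n) — a current Class 3 Clearance is held — but (p) sets (o) aside: (p) operates against (o): the reportable unit count is 83, under the 116 limit. (q) is inapplicable (there is no Class D Certificate in force), so (p) stands. (e) is therefore removed.
No exception applies. The general rule governs.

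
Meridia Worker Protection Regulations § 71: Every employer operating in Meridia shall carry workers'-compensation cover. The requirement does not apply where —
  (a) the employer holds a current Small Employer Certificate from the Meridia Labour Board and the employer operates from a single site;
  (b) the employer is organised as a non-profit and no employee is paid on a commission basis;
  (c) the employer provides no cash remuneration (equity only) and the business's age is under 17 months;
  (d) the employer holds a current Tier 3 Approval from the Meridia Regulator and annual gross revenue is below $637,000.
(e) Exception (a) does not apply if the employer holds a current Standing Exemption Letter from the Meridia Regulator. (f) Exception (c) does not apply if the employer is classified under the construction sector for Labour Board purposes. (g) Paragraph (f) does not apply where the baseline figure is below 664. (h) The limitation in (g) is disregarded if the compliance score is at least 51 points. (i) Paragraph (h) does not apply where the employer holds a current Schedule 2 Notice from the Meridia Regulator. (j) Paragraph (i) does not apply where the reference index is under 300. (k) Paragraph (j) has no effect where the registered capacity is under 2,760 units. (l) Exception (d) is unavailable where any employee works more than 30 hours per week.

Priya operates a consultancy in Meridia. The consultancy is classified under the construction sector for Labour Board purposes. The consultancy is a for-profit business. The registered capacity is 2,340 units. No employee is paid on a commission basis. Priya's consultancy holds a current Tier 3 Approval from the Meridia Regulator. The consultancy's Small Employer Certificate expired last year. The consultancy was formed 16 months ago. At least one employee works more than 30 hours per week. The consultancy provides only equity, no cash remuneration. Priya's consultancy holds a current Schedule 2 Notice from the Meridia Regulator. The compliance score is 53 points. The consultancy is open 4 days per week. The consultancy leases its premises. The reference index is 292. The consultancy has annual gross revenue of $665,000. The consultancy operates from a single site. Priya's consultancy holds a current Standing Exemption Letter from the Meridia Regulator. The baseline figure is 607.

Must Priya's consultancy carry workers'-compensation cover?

No — exception (c) applies; Priya's consultancy is not required to carry workers'-compensation cover.

Exception (a) requires that the employer holds a current Small Employer Certificate from the Meridia Labour Board; but the Small Employer Certificate has expired, so (a) is unavailable.
Exception (b) fails — the employer is for-profit.
Exception (c) is satisfied on its face — remuneration is equity-only; the business's age is 16 months, under the 17 months limit. Considering the limiting provisions: (f) is engaged (the consultancy is classified under the construction sector), but is overridden by (g): (g) operates — the baseline figure is 607, below the 664 limit. (h) operates (the compliance score is 53 points, meeting the 51 points threshold), but is itself disapplied by (i): (i) operates against (h): a current Schedule 2 Notice is held. (j) would limit (i) — the reference index is 292, under the 300 limit — but (k) sets (j) aside: (k) applies — the registered capacity is 2,340 units, under the 2,760 units limit. So (c) applies.
Exception (d) fails — annual gross revenue is $665,000, not below $637,000.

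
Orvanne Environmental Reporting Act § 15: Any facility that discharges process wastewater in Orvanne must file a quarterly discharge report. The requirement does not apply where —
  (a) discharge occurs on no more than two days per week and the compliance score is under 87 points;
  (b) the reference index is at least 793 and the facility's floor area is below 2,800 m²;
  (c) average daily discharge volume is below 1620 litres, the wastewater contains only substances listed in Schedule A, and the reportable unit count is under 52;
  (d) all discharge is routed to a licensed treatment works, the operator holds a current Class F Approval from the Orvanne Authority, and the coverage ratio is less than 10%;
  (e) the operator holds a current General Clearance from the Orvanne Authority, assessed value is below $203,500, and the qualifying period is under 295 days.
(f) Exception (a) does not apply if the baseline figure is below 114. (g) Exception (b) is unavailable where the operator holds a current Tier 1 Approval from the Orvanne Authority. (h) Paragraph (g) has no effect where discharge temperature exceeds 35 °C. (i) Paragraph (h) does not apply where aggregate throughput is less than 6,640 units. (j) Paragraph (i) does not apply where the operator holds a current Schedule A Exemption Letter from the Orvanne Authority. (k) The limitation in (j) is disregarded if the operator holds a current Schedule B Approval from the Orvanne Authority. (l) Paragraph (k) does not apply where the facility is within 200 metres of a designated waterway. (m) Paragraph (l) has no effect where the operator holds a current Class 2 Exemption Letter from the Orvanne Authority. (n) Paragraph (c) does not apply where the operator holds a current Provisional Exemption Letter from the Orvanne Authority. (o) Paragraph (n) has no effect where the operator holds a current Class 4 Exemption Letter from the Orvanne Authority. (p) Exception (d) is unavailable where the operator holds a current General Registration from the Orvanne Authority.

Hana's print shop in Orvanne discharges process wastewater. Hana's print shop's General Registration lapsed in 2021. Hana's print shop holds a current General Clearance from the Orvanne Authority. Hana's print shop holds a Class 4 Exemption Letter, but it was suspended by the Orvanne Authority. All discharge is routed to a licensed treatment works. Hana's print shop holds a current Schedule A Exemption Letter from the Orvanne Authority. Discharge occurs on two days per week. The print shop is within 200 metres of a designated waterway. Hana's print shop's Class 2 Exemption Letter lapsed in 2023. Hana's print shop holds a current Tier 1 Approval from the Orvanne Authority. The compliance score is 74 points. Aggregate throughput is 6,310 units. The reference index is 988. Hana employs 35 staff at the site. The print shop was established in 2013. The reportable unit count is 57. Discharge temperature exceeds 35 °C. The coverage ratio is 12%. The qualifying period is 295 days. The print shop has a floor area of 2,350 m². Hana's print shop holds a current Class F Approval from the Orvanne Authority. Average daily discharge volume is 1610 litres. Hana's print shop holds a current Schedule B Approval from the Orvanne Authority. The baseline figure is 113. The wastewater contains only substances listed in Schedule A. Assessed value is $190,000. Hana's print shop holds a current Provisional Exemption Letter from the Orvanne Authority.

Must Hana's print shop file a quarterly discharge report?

Exception (a): discharge occurs on no more than two days per week; the compliance score is 74 points, under the 87 points limit — every condition holds. Turning to paragraph (f): (f) operates — the baseline figure is 113, below the 114 limit. So (a) is unavailable.
Exception (b) is satisfied on its face — the reference index is 988, meeting the 793 threshold; the facility's floor area is 2,350 m², below the 2,800 m² limit. As to paragraphs (g)–(m): (g) would limit (b) — a current Tier 1 Approval is held — but (h) sets (g) aside: (h) operates against (g): discharge temperature exceeds 35 °C. (i) is engaged (aggregate throughput is 6,310 units, less than the 6,640 units limit), but is itself disapplied by (j): (j) is triggered — a current Schedule A Exemption Letter is held. (k) would limit (j) — a current Schedule B Approval is held — but (l) sets (k) aside: (l) operates against (k): the print shop is within 200 m of a designated waterway. (m) is not triggered (there is no Class 2 Exemption Letter in force), so (l) stands. Exception (b) stands.
Exception (c) requires that the reportable unit count is under 52; but the reportable unit count is 57, not under 52, so (c) is unavailable.
Exception (d) does not apply: the coverage ratio is 12%, not less than 10%.
Exception (e) fails — the qualifying period is 295 days, not under 295 days.

No — exception (b) applies; Hana's print shop is not required to file a quarterly discharge report.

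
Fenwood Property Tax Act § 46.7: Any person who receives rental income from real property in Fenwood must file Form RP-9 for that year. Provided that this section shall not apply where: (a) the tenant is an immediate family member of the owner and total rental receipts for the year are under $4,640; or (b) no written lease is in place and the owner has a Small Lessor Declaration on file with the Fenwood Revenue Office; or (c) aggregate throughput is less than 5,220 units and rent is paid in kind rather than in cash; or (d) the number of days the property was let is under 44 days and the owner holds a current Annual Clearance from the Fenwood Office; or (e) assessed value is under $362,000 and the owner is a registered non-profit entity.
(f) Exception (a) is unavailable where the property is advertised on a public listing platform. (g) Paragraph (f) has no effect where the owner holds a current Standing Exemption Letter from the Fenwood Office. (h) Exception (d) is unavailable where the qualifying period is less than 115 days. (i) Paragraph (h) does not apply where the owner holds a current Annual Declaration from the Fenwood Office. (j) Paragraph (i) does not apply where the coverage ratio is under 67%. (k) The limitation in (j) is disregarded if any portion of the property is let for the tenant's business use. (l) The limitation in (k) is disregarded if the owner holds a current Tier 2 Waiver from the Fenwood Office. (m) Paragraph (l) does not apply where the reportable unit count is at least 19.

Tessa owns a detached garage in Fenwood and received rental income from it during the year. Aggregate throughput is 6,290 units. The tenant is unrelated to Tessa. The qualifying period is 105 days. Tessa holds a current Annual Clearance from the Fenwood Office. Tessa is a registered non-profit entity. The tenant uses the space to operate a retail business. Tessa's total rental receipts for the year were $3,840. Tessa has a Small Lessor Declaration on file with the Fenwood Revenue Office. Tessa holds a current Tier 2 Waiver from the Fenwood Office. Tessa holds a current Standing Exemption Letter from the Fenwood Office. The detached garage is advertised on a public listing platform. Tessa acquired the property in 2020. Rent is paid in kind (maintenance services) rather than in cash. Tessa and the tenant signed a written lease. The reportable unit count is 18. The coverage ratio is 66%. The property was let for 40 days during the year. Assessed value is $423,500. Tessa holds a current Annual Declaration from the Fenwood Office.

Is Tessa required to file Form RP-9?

Exception (a) requires that the tenant is an immediate family member of the owner; but the tenant is unrelated to the owner, so (a) is unavailable.
Exception (b) fails — a written lease is in place.
Exception (c) fails — aggregate throughput is 6,290 units, not less than 5,220 units.
Exception (d)'s conditions are all satisfied: the number of days the property was let is 40 days, under the 44 days limit; a current Annual Clearance is held. Turning to paragraphs (h)–(m): (h) is engaged — the qualifying period is 105 days, less than the 115 days limit. (i) operates (a current Annual Declaration is held), but yields to (j): (j) is triggered — the coverage ratio is 66%, under the 67% limit. (k) is triggered (the space is let for business use), but is displaced by (l): (l) is engaged — a current Tier 2 Waiver is held. (m) is not engaged (the reportable unit count is 18, short of 19), so (l) stands. So (d) is unavailable.
Exception (e) fails — assessed value is $423,500, not under $362,000.
No exception applies. The general rule governs.

Yes — Tessa must file Form RP-9.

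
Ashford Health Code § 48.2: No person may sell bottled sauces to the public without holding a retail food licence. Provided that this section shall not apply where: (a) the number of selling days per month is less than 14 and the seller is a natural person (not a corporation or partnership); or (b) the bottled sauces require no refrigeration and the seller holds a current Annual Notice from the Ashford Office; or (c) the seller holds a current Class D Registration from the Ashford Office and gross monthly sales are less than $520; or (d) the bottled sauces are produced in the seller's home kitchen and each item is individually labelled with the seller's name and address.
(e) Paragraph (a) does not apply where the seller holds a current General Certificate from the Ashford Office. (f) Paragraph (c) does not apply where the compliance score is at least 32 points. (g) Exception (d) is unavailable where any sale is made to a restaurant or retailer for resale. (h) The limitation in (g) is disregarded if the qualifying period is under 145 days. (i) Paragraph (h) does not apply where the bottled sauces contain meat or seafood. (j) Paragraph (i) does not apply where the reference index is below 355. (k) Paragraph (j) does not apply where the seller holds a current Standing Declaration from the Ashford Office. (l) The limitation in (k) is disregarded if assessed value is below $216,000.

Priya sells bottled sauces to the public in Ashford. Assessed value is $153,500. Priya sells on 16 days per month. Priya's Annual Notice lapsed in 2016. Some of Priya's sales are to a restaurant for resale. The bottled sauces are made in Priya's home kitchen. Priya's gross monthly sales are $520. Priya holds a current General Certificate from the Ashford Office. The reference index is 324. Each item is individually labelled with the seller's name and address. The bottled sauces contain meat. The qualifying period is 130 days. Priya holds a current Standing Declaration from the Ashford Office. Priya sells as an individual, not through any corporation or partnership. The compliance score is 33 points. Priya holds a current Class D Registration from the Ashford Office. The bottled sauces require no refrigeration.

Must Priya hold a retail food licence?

No — exception (d) applies; Priya is not required to hold a retail food licence.

Exception (a) requires that the number of selling days per month is less than 14; but the number of selling days per month is 16, not less than 14, so (a) is unavailable.
Exception (b) requires that the seller holds a current Annual Notice from the Ashford Office; but there is no Annual Notice in force, so (b) is unavailable.
Exception (c) fails — gross monthly sales are $520, not less than $520.
Exception (d)'s conditions are all satisfied: the bottled sauces are home-kitchen produced; items are individually labelled. Applying paragraphs (g)–(l): (g) is triggered (some sales are to a restaurant for resale), but is set aside by (h): (h) is triggered — the qualifying period is 130 days, under the 145 days limit. (i) applies (the bottled sauces contain meat), but is displaced by (j): (j) operates — the reference index is 324, below the 355 limit. (k) applies (a current Standing Declaration is held), but is itself disapplied by (l): (l) operates against (k): assessed value is $153,500, below the $216,000 limit. (d) remains available.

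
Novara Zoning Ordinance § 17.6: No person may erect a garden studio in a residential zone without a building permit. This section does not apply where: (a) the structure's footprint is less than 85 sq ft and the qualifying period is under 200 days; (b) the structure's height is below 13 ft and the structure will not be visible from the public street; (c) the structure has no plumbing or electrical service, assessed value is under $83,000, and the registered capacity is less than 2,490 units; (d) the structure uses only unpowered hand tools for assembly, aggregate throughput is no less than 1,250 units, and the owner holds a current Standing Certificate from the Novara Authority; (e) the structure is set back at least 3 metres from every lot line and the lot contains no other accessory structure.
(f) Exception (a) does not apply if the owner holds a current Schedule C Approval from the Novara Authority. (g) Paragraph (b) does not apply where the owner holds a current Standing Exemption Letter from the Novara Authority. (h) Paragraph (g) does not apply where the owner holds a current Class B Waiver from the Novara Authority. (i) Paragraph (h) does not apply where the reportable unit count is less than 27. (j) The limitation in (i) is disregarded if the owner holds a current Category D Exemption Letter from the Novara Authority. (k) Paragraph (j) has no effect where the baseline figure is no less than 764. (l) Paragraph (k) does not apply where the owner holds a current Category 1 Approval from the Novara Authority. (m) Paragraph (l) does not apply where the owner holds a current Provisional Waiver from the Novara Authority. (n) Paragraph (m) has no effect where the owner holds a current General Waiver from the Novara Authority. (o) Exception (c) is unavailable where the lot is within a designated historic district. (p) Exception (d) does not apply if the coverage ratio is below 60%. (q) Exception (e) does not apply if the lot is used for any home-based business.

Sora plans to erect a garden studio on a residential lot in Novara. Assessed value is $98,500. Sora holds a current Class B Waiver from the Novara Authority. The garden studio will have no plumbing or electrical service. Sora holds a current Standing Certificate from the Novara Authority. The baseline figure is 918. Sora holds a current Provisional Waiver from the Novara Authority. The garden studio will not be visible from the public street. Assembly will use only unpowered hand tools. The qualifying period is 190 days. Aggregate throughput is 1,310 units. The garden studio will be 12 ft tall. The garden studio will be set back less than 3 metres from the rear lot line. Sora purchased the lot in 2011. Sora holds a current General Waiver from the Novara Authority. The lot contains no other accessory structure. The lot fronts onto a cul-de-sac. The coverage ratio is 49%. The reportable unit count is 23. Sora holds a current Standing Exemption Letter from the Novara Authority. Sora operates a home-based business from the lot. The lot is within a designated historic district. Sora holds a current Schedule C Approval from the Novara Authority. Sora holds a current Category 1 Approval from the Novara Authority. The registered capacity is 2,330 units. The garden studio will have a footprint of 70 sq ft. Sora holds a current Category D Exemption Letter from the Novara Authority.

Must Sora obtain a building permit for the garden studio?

All of (a)'s requirements are met (the structure's footprint is 70 sq ft, less than the 85 sq ft limit; the qualifying period is 190 days, under the 200 days limit). However, paragraph (f) must be considered: (f) is triggered — a current Schedule C Approval is held. So (a) is unavailable.
Exception (b) is satisfied on its face — the structure's height is 12 ft, below the 13 ft limit; the structure will not be visible from the street. As to paragraphs (g)–(n): (g) would limit (b) — a current Standing Exemption Letter is held — but (h) sets (g) aside: (h) operates against (g): a current Class B Waiver is held. (i) would limit (h) — the reportable unit count is 23, less than the 27 limit — but (j) sets (i) aside: (j) operates — a current Category D Exemption Letter is held. (k) would limit (j) — the baseline figure is 918, meeting the 764 threshold — but (l) sets (k) aside: (l) operates — a current Category 1 Approval is held. (m) would limit (l) — a current Provisional Waiver is held — but (n) sets (m) aside: (n) operates against (m): a current General Waiver is held. So (b) applies.
Exception (c) fails — assessed value is $98,500, not under $83,000.
All of (d)'s requirements are met (assembly uses only hand tools; aggregate throughput is 1,310 units, meeting the 1,250 units threshold; a current Standing Certificate is held). But applying paragraph (p): (p) applies — the coverage ratio is 49%, below the 60% limit. So (d) is unavailable.
Exception (e) requires that the structure is set back at least 3 metres from every lot line; but the rear setback is under 3 m, so (e) is unavailable.

No — exception (b) applies; Sora does not need a building permit.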